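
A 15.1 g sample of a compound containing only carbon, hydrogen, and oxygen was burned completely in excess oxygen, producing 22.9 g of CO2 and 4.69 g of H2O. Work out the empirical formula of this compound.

CHO

mol C = 22.9 / 44.01 = 0.5203; mass C = 0.5203 × 12.01 = 6.249 g
mol H = 2 × (4.69 / 18.02) = 0.5205; mass H = 0.5205 × 1.008 = 0.5247 g
mass O = 15.1 − (6.774) = 8.326 g → mol O = 0.5204
Smallest is C at 0.5203 mol; normalising gives C 1.000, H 1.000, O 1.000
Ratio ≈ 1:1:1, so the empirical formula is CHO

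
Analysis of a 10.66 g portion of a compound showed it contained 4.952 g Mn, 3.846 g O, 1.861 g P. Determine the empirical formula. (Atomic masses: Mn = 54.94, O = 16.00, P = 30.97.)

Mn3O8P2

Moles — Mn: 4.952 / 54.94 = 0.09013 mol; O: 3.846 / 16.00 = 0.2404 mol; P: 1.861 / 30.97 = 0.06009 mol
Smallest is P at 0.06009 mol; normalising gives Mn 1.500, O 4.000, P 1.000
Multiply by 2: Mn 3.00, O 8.00, P 2.00 → Mn3O8P2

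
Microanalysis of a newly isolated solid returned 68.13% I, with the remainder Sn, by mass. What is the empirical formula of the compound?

I2Sn

Assume 100 g: 68.13 g I, 31.87 g Sn.
n(I) = 68.13/126.90 = 0.5369, n(Sn) = 31.87/118.71 = 0.2685
Smallest is Sn at 0.2685 mol; normalising gives I 2.000, Sn 1.000
Ratio ≈ 2:1, so the empirical formula is I2Sn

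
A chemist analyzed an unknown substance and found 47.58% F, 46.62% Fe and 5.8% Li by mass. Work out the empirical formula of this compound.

F3FeLi

Assume 100 g: 47.58 g F, 46.62 g Fe, 5.8 g Li.
F: 47.58 g ÷ 19.00 g/mol = 2.504 mol
Fe: 46.62 g ÷ 55.85 g/mol = 0.8347 mol
Li: 5.8 g ÷ 6.94 g/mol = 0.8357 mol
Smallest is Fe at 0.8347 mol; normalising gives F 3.000, Fe 1.000, Li 1.001
Ratio ≈ 3:1:1, so the empirical formula is F3FeLi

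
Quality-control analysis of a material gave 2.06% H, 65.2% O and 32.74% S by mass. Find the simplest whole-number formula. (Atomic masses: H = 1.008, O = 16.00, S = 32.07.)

H2O4S

Assume 100 g: 2.06 g H, 65.2 g O, 32.74 g S.
H: 2.06 g ÷ 1.008 g/mol = 2.044 mol
O: 65.2 g ÷ 16.00 g/mol = 4.075 mol
S: 32.74 g ÷ 32.07 g/mol = 1.021 mol
Ratios (÷ 1.021): H 2.002, O 3.992, S 1.000
→ H2O4S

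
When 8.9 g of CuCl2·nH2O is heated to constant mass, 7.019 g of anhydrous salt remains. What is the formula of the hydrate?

Mass of water lost = 8.9 − 7.019 = 1.881 g → 1.881 / 18.02 = 0.1044 mol H2O
Molar mass of CuCl2 = 134.45 g/mol → mol CuCl2 = 7.019 / 134.45 = 0.05221
n = 0.1044 / 0.05221 = 2.00 ≈ 2 → CuCl2·2H2O

CuCl2·2H2O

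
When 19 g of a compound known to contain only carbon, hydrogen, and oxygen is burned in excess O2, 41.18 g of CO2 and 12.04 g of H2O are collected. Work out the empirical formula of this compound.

mol C = 41.18 / 44.01 = 0.9357; mass C = 0.9357 × 12.01 = 11.24 g
mol H = 2 × (12.04 / 18.02) = 1.336; mass H = 1.336 × 1.008 = 1.347 g
mass O = 19 − (12.58) = 6.415 g → mol O = 0.4010
Ratios (÷ 0.401): C 2.334, H 3.333, O 1.000
×3: C 7.00, H 10.00, O 3.00 → C7H10O3

C7H10O3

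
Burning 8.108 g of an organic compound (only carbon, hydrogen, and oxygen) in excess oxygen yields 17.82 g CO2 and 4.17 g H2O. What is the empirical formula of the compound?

mol C = 17.82 / 44.01 = 0.4049; mass C = 0.4049 × 12.01 = 4.863 g
mol H = 2 × (4.17 / 18.02) = 0.4628; mass H = 0.4628 × 1.008 = 0.4665 g
mass O = 8.108 − (5.329) = 2.779 g → mol O = 0.1737
Smallest is O at 0.1737 mol; normalising gives C 2.332, H 2.665, O 1.000
Multiply by 3: C 6.99, H 8.00, O 3.00 → C7H8O3

C7H8O3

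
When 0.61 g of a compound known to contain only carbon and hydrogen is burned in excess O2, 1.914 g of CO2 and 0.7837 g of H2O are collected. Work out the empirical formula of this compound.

mol C = 1.914 / 44.01 = 0.04349; mass C = 0.04349 × 12.01 = 0.5223 g
mol H = 2 × (0.7837 / 18.02) = 0.08698; mass H = 0.08698 × 1.008 = 0.08768 g
Ratios (÷ 0.04349): C 1.000, H 2.000
→ CH2

CH2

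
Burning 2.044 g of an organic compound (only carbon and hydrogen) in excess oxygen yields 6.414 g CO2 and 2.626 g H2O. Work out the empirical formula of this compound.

CH2

mol C = 6.414 / 44.01 = 0.1457; mass C = 0.1457 × 12.01 = 1.750 g
mol H = 2 × (2.626 / 18.02) = 0.2915; mass H = 0.2915 × 1.008 = 0.2938 g
Smallest is C at 0.1457 mol; normalising gives C 1.000, H 2.000
≈ 1:2 → CH2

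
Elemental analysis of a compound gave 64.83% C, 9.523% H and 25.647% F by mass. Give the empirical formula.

C4H7F

Assume 100 g: 64.83 g C, 9.523 g H, 25.647 g F.
C: 64.83 g ÷ 12.01 g/mol = 5.398 mol
H: 9.523 g ÷ 1.008 g/mol = 9.447 mol
F: 25.647 g ÷ 19.00 g/mol = 1.35 mol
Smallest is F at 1.35 mol; normalising gives C 3.999, H 6.999, F 1.000
→ C4H7F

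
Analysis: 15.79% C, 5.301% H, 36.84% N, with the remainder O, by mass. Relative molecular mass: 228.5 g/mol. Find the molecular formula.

Assume 100 g: 15.79 g C, 5.301 g H, 36.84 g N, 42.069 g O.
C: 15.79 g ÷ 12.01 g/mol = 1.315 mol
H: 5.301 g ÷ 1.008 g/mol = 5.259 mol
N: 36.84 g ÷ 14.01 g/mol = 2.63 mol
O: 42.069 g ÷ 16.00 g/mol = 2.629 mol
Smallest is C at 1.315 mol; normalising gives C 1.000, H 4.000, N 2.000, O 2.000
Ratio ≈ 1:4:2:2, so the empirical formula is CH4N2O2
Empirical-formula mass = 76.06 g/mol
n = 228.5 / 76.06 = 3.00 ≈ 3
Molecular formula = (CH4N2O2)×3 = C3H12N6O6

C3H12N6O6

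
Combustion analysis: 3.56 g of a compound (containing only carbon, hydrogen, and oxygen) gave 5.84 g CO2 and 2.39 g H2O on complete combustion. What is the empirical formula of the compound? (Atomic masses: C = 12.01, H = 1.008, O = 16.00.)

mol C = 5.84 / 44.01 = 0.1327; mass C = 0.1327 × 12.01 = 1.594 g
mol H = 2 × (2.39 / 18.02) = 0.2653; mass H = 0.2653 × 1.008 = 0.2674 g
mass O = 3.56 − (1.861) = 1.699 g → mol O = 0.1062
Divide by the smallest (0.1062 mol O): C 1.250, H 2.498, O 1.000
Scaling by 4: C 5.00, H 9.99, O 4.00 → C5H10O4

C5H10O4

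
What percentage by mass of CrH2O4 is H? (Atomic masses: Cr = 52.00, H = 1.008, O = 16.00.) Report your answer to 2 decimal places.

1.71%

Molar mass = 1(52.00) + 2(1.008) + 4(16.00) = 118.016 g/mol
Mass of H per mole = 2 × 1.008 = 2.016 g
% H = 2.016 / 118.016 × 100 = 1.71%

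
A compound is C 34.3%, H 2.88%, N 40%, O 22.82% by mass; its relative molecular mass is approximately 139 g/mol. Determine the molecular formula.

Assume 100 g: 34.3 g C, 2.88 g H, 40 g N, 22.82 g O.
n(C) = 34.3/12.01 = 2.856, n(H) = 2.88/1.008 = 2.857, n(N) = 40/14.01 = 2.855, n(O) = 22.82/16.00 = 1.426
Ratios (÷ 1.426): C 2.002, H 2.003, N 2.002, O 1.000
≈ 2:2:2:1 → C2H2N2O
Empirical-formula mass = 70.06 g/mol
n = 139 / 70.06 = 1.98 ≈ 2
Molecular formula = (C2H2N2O)×2 = C4H4N4O2

C4H4N4O2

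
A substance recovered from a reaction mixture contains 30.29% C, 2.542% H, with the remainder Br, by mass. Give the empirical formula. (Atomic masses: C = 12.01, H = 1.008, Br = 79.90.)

C3H3Br

Assume 100 g: 30.29 g C, 2.542 g H, 67.168 g Br.
C: 30.29 g ÷ 12.01 g/mol = 2.522 mol
H: 2.542 g ÷ 1.008 g/mol = 2.522 mol
Br: 67.168 g ÷ 79.90 g/mol = 0.8407 mol
Smallest is Br at 0.8407 mol; normalising gives C 3.000, H 3.000, Br 1.000
→ C3H3Br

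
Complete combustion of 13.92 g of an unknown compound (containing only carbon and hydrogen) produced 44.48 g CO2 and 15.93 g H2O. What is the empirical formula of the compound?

mol C = 44.48 / 44.01 = 1.011; mass C = 1.011 × 12.01 = 12.14 g
mol H = 2 × (15.93 / 18.02) = 1.768; mass H = 1.768 × 1.008 = 1.782 g
Divide by the smallest (1.011 mol C): C 1.000, H 1.749
Scaling by 4: C 4.00, H 7.00 → C4H7

C4H7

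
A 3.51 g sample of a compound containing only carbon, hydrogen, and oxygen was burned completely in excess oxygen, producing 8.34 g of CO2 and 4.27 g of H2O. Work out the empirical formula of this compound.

C4H10O

mol C = 8.34 / 44.01 = 0.1895; mass C = 0.1895 × 12.01 = 2.276 g
mol H = 2 × (4.27 / 18.02) = 0.4739; mass H = 0.4739 × 1.008 = 0.4777 g
mass O = 3.51 − (2.754) = 0.7564 g → mol O = 0.04727
Divide by the smallest (0.04727 mol O): C 4.009, H 10.025, O 1.000
Ratio ≈ 4:10:1, so the empirical formula is C4H10O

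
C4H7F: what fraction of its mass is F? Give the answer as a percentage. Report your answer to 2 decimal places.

Molar mass = 4(12.01) + 7(1.008) + 1(19.00) = 74.096 g/mol
Mass of F per mole = 1 × 19.00 = 19.000 g
% F = 19.000 / 74.096 × 100 = 25.64%

25.64%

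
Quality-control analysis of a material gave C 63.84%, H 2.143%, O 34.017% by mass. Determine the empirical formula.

C5H2O2

Assume 100 g: 63.84 g C, 2.143 g H, 34.017 g O.
C: 63.84 g ÷ 12.01 g/mol = 5.316 mol
H: 2.143 g ÷ 1.008 g/mol = 2.126 mol
O: 34.017 g ÷ 16.00 g/mol = 2.126 mol
Ratios (÷ 2.126): C 2.500, H 1.000, O 1.000
×2: C 5.00, H 2.00, O 2.00 → C5H2O2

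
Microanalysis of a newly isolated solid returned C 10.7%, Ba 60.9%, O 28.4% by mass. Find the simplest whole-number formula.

C2BaO4

Assume 100 g: 10.7 g C, 60.9 g Ba, 28.4 g O.
Moles — C: 10.7 / 12.01 = 0.8909 mol; Ba: 60.9 / 137.33 = 0.4435 mol; O: 28.4 / 16.00 = 1.775 mol
Smallest is Ba at 0.4435 mol; normalising gives C 2.009, Ba 1.000, O 4.003
→ C2BaO4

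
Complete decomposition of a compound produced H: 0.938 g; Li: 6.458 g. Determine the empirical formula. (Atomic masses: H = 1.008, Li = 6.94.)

HLi

Moles — H: 0.938 / 1.008 = 0.9306 mol; Li: 6.458 / 6.94 = 0.9305 mol
Smallest is Li at 0.9305 mol; normalising gives H 1.000, Li 1.000
≈ 1:1 → HLi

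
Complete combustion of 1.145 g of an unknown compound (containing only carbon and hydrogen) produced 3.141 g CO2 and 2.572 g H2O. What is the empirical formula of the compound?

CH4

mol C = 3.141 / 44.01 = 0.07137; mass C = 0.07137 × 12.01 = 0.8572 g
mol H = 2 × (2.572 / 18.02) = 0.2855; mass H = 0.2855 × 1.008 = 0.2877 g
Divide by the smallest (0.07137 mol C): C 1.000, H 4.000
→ CH4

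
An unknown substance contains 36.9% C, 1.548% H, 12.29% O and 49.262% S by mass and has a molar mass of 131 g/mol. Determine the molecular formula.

C4H2OS2

Assume 100 g: 36.9 g C, 1.548 g H, 12.29 g O, 49.262 g S.
Moles — C: 36.9 / 12.01 = 3.072 mol; H: 1.548 / 1.008 = 1.536 mol; O: 12.29 / 16.00 = 0.7681 mol; S: 49.262 / 32.07 = 1.536 mol
Divide by the smallest (0.7681 mol O): C 4.000, H 1.999, O 1.000, S 2.000
Ratio ≈ 4:2:1:2, so the empirical formula is C4H2OS2
Empirical-formula mass = 130.20 g/mol
n = 131 / 130.20 = 1.01 ≈ 1
Molecular formula = empirical formula = C4H2OS2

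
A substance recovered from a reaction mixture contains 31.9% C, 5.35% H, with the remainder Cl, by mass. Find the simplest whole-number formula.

C3H6Cl2

Assume 100 g: 31.9 g C, 5.35 g H, 62.75 g Cl.
Moles — C: 31.9 / 12.01 = 2.656 mol; H: 5.35 / 1.008 = 5.308 mol; Cl: 62.75 / 35.45 = 1.77 mol
Smallest is Cl at 1.77 mol; normalising gives C 1.501, H 2.998, Cl 1.000
×2: C 3.00, H 6.00, Cl 2.00 → C3H6Cl2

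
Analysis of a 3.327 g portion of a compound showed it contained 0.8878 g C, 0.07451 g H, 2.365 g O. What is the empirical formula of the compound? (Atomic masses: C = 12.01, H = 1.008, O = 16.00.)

n(C) = 0.8878/12.01 = 0.07392, n(H) = 0.07451/1.008 = 0.07392, n(O) = 2.365/16.00 = 0.1478
Ratios (÷ 0.07392): C 1.000, H 1.000, O 2.000
→ CHO2

CHO2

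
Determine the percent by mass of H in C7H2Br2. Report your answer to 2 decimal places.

Molar mass = 7(12.01) + 2(1.008) + 2(79.90) = 245.886 g/mol
Mass of H per mole = 2 × 1.008 = 2.016 g
% H = 2.016 / 245.886 × 100 = 0.82%

0.82%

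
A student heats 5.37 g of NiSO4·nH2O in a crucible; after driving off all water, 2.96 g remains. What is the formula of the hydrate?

NiSO4·7H2O

Mass of water lost = 5.37 − 2.96 = 2.41 g → 2.41 / 18.02 = 0.1337 mol H2O
Molar mass of NiSO4 = 154.76 g/mol → mol NiSO4 = 2.96 / 154.76 = 0.01913
n = 0.1337 / 0.01913 = 6.99 ≈ 7 → NiSO4·7H2O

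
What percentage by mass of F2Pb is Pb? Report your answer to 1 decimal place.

Molar mass = 2(19.00) + 1(207.2) = 245.200 g/mol
Mass of Pb per mole = 1 × 207.2 = 207.200 g
% Pb = 207.200 / 245.200 × 100 = 84.5%

84.5%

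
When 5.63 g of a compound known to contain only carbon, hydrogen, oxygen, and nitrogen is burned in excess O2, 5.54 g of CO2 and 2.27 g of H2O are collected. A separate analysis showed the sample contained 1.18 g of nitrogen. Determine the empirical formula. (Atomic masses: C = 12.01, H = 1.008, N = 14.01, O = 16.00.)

mol C = 5.54 / 44.01 = 0.1259; mass C = 0.1259 × 12.01 = 1.512 g
mol H = 2 × (2.27 / 18.02) = 0.2519; mass H = 0.2519 × 1.008 = 0.2540 g
mol N = 1.18 / 14.01 = 0.08423
mass O = 5.63 − (2.946) = 2.684 g → mol O = 0.1678
Divide by the smallest (0.08423 mol N): C 1.495, H 2.991, N 1.000, O 1.992
Multiply by 2: C 2.99, H 5.98, N 2.00, O 3.98 → C3H6N2O4

C3H6N2O4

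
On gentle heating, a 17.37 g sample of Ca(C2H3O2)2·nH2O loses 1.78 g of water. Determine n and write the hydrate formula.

Mass of anhydrous Ca(C2H3O2)2 = 17.37 − 1.78 = 15.59 g
mol H2O = 1.78 / 18.02 = 0.09878
Molar mass of Ca(C2H3O2)2 = 158.17 g/mol → mol Ca(C2H3O2)2 = 15.59 / 158.17 = 0.09857
n = 0.09878 / 0.09857 = 1.00 ≈ 1 → Ca(C2H3O2)2·H2O

Ca(C2H3O2)2·H2O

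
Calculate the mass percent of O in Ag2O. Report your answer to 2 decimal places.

6.90%

Molar mass = 2(107.87) + 1(16.00) = 231.740 g/mol
Mass of O per mole = 1 × 16.00 = 16.000 g
% O = 16.000 / 231.740 × 100 = 6.90%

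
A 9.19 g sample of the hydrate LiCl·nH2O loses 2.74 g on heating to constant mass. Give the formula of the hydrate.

Mass of anhydrous LiCl = 9.19 − 2.74 = 6.45 g
mol H2O = 2.74 / 18.02 = 0.1521
Molar mass of LiCl = 42.39 g/mol → mol LiCl = 6.45 / 42.39 = 0.1522
n = 0.1521 / 0.1522 = 1.00 ≈ 1 → LiCl·H2O

LiCl·H2O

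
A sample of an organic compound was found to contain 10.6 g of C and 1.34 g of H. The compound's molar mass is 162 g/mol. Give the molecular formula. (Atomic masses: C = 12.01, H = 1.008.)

C12H18

C: 10.6 g ÷ 12.01 g/mol = 0.8826 mol
H: 1.34 g ÷ 1.008 g/mol = 1.329 mol
Smallest is C at 0.8826 mol; normalising gives C 1.000, H 1.506
×2: C 2.00, H 3.01 → C2H3
Empirical-formula mass = 27.04 g/mol
n = 162 / 27.04 = 5.99 ≈ 6
Molecular formula = (C2H3)×6 = C12H18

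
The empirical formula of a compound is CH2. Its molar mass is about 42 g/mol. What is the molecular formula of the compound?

Empirical-formula mass = 14.03 g/mol
n = 42 / 14.03 = 2.99 ≈ 3
Molecular formula = (CH2)3 = C3H6

C3H6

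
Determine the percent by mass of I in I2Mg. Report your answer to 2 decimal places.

Molar mass = 2(126.90) + 1(24.31) = 278.110 g/mol
Mass of I per mole = 2 × 126.90 = 253.800 g
% I = 253.800 / 278.110 × 100 = 91.26%

91.26%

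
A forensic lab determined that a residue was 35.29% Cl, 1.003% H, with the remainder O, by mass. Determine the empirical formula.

ClHO4

Assume 100 g: 35.29 g Cl, 1.003 g H, 63.707 g O.
Cl: 35.29 g ÷ 35.45 g/mol = 0.9955 mol
H: 1.003 g ÷ 1.008 g/mol = 0.995 mol
O: 63.707 g ÷ 16.00 g/mol = 3.982 mol
Smallest is H at 0.995 mol; normalising gives Cl 1.000, H 1.000, O 4.002
≈ 1:1:4 → ClHO4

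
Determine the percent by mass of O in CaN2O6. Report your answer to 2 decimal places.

Molar mass = 1(40.08) + 2(14.01) + 6(16.00) = 164.100 g/mol
Mass of O per mole = 6 × 16.00 = 96.000 g
% O = 96.000 / 164.100 × 100 = 58.50%

58.50%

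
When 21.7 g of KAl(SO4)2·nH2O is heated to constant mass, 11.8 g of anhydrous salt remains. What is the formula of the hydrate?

KAl(SO4)2·12H2O

Mass of water lost = 21.7 − 11.8 = 9.9 g → 9.9 / 18.02 = 0.5494 mol H2O
Molar mass of KAl(SO4)2 = 258.22 g/mol → mol KAl(SO4)2 = 11.8 / 258.22 = 0.0457
n = 0.5494 / 0.0457 = 12.02 ≈ 12 → KAl(SO4)2·12H2O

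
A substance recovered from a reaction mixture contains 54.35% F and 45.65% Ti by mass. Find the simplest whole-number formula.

Assume 100 g: 54.35 g F, 45.65 g Ti.
F: 54.35 g ÷ 19.00 g/mol = 2.861 mol
Ti: 45.65 g ÷ 47.87 g/mol = 0.9536 mol
Ratios (÷ 0.9536): F 3.000, Ti 1.000
≈ 3:1 → F3Ti

F3Ti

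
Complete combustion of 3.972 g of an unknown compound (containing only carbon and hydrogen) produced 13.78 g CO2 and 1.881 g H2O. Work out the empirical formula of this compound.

C3H2

mol C = 13.78 / 44.01 = 0.3131; mass C = 0.3131 × 12.01 = 3.760 g
mol H = 2 × (1.881 / 18.02) = 0.2088; mass H = 0.2088 × 1.008 = 0.2104 g
Divide by the smallest (0.2088 mol H): C 1.500, H 1.000
Multiply by 2: C 3.00, H 2.00 → C3H2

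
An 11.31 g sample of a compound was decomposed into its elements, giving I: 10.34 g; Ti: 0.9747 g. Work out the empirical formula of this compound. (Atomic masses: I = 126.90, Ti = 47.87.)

I4Ti

Moles — I: 10.34 / 126.90 = 0.08148 mol; Ti: 0.9747 / 47.87 = 0.02036 mol
Smallest is Ti at 0.02036 mol; normalising gives I 4.002, Ti 1.000
≈ 4:1 → I4Ti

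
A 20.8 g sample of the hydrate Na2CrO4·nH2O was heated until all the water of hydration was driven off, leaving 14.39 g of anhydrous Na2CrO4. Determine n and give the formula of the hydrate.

Mass of water lost = 20.8 − 14.39 = 6.41 g → 6.41 / 18.02 = 0.3557 mol H2O
Molar mass of Na2CrO4 = 161.98 g/mol → mol Na2CrO4 = 14.39 / 161.98 = 0.08884
n = 0.3557 / 0.08884 = 4.00 ≈ 4 → Na2CrO4·4H2O

Na2CrO4·4H2O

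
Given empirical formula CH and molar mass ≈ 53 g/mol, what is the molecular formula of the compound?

Empirical-formula mass = 13.02 g/mol
n = 53 / 13.02 = 4.07 ≈ 4
Molecular formula = (CH)4 = C4H4

C4H4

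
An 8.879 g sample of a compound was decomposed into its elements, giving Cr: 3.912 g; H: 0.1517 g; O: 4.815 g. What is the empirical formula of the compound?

CrH2O4

Moles — Cr: 3.912 / 52.00 = 0.07523 mol; H: 0.1517 / 1.008 = 0.1505 mol; O: 4.815 / 16.00 = 0.3009 mol
Divide by the smallest (0.07523 mol Cr): Cr 1.000, H 2.000, O 4.000
→ CrH2O4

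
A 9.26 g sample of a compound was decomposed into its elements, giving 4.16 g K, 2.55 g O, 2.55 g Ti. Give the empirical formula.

n(K) = 4.16/39.10 = 0.1064, n(O) = 2.55/16.00 = 0.1594, n(Ti) = 2.55/47.87 = 0.05327
Divide by the smallest (0.05327 mol Ti): K 1.997, O 2.992, Ti 1.000
Ratio ≈ 2:3:1, so the empirical formula is K2O3Ti

K2O3Ti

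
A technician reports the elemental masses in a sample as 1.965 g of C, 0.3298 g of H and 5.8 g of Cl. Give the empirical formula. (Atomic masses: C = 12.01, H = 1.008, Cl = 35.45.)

C: 1.965 g ÷ 12.01 g/mol = 0.1636 mol
H: 0.3298 g ÷ 1.008 g/mol = 0.3272 mol
Cl: 5.8 g ÷ 35.45 g/mol = 0.1636 mol
Divide by the smallest (0.1636 mol Cl): C 1.000, H 2.000, Cl 1.000
Ratio ≈ 1:2:1, so the empirical formula is CH2Cl

CH2Cl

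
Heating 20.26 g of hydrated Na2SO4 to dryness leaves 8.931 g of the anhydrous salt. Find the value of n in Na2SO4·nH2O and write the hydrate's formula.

Mass of water lost = 20.26 − 8.931 = 11.33 g → 11.33 / 18.02 = 0.6287 mol H2O
Molar mass of Na2SO4 = 142.05 g/mol → mol Na2SO4 = 8.931 / 142.05 = 0.06287
n = 0.6287 / 0.06287 = 10.00 ≈ 10 → Na2SO4·10H2O

Na2SO4·10H2O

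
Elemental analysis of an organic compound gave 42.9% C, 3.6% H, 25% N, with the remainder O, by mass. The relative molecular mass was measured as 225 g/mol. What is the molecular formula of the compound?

Assume 100 g: 42.9 g C, 3.6 g H, 25 g N, 28.5 g O.
n(C) = 42.9/12.01 = 3.572, n(H) = 3.6/1.008 = 3.571, n(N) = 25/14.01 = 1.784, n(O) = 28.5/16.00 = 1.781
Smallest is O at 1.781 mol; normalising gives C 2.005, H 2.005, N 1.002, O 1.000
≈ 2:2:1:1 → C2H2NO
Empirical-formula mass = 56.05 g/mol
n = 225 / 56.05 = 4.01 ≈ 4
Molecular formula = (C2H2NO)×4 = C8H8N4O4

C8H8N4O4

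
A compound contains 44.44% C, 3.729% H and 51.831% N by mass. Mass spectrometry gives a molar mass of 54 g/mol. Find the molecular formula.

C2H2N2

Assume 100 g: 44.44 g C, 3.729 g H, 51.831 g N.
n(C) = 44.44/12.01 = 3.7, n(H) = 3.729/1.008 = 3.699, n(N) = 51.831/14.01 = 3.7
Smallest is H at 3.699 mol; normalising gives C 1.000, H 1.000, N 1.000
→ CHN
Empirical-formula mass = 27.03 g/mol
n = 54 / 27.03 = 2.00 ≈ 2
Molecular formula = (CHN)×2 = C2H2N2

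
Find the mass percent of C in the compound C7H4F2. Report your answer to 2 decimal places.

Molar mass = 7(12.01) + 4(1.008) + 2(19.00) = 126.102 g/mol
Mass of C per mole = 7 × 12.01 = 84.070 g
% C = 84.070 / 126.102 × 100 = 66.67%

66.67%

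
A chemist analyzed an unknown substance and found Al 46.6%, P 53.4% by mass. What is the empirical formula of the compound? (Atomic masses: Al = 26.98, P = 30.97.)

AlP

Assume 100 g: 46.6 g Al, 53.4 g P.
Al: 46.6 g ÷ 26.98 g/mol = 1.727 mol
P: 53.4 g ÷ 30.97 g/mol = 1.724 mol
Ratios (÷ 1.724): Al 1.002, P 1.000
→ AlP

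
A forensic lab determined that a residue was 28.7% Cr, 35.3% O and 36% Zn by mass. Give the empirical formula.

CrO4Zn

Assume 100 g: 28.7 g Cr, 35.3 g O, 36 g Zn.
n(Cr) = 28.7/52.00 = 0.5519, n(O) = 35.3/16.00 = 2.206, n(Zn) = 36/65.38 = 0.5506
Smallest is Zn at 0.5506 mol; normalising gives Cr 1.002, O 4.007, Zn 1.000
Ratio ≈ 1:4:1, so the empirical formula is CrO4Zn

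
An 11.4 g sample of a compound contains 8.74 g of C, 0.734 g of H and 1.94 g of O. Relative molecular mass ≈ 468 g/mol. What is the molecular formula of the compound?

C30H30O5

C: 8.74 g ÷ 12.01 g/mol = 0.7277 mol
H: 0.734 g ÷ 1.008 g/mol = 0.7282 mol
O: 1.94 g ÷ 16.00 g/mol = 0.1212 mol
Divide by the smallest (0.1212 mol O): C 6.002, H 6.006, O 1.000
Ratio ≈ 6:6:1, so the empirical formula is C6H6O
Empirical-formula mass = 94.11 g/mol
n = 468 / 94.11 = 4.97 ≈ 5
Molecular formula = (C6H6O)×5 = C30H30O5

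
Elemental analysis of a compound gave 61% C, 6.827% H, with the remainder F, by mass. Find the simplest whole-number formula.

C3H4F

Assume 100 g: 61 g C, 6.827 g H, 32.173 g F.
n(C) = 61/12.01 = 5.079, n(H) = 6.827/1.008 = 6.773, n(F) = 32.173/19.00 = 1.693
Ratios (÷ 1.693): C 3.000, H 4.000, F 1.000
Ratio ≈ 3:4:1, so the empirical formula is C3H4F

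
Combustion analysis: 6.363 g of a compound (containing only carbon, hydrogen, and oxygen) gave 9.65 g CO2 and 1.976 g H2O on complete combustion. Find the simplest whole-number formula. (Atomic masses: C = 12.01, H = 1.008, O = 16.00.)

mol C = 9.65 / 44.01 = 0.2193; mass C = 0.2193 × 12.01 = 2.633 g
mol H = 2 × (1.976 / 18.02) = 0.2193; mass H = 0.2193 × 1.008 = 0.2211 g
mass O = 6.363 − (2.854) = 3.509 g → mol O = 0.2193
Divide by the smallest (0.2193 mol C): C 1.000, H 1.000, O 1.000
≈ 1:1:1 → CHO

CHO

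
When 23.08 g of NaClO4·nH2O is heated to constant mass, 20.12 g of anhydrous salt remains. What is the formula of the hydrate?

Mass of water lost = 23.08 − 20.12 = 2.96 g → 2.96 / 18.02 = 0.1643 mol H2O
Molar mass of NaClO4 = 122.44 g/mol → mol NaClO4 = 20.12 / 122.44 = 0.1643
n = 0.1643 / 0.1643 = 1.00 ≈ 1 → NaClO4·H2O

NaClO4·H2O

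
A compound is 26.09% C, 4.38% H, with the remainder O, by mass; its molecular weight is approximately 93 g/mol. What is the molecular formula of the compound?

C2H4O4

Assume 100 g: 26.09 g C, 4.38 g H, 69.53 g O.
n(C) = 26.09/12.01 = 2.172, n(H) = 4.38/1.008 = 4.345, n(O) = 69.53/16.00 = 4.346
Ratios (÷ 2.172): C 1.000, H 2.000, O 2.000
Ratio ≈ 1:2:2, so the empirical formula is CH2O2
Empirical-formula mass = 46.03 g/mol
n = 93 / 46.03 = 2.02 ≈ 2
Molecular formula = (CH2O2)×2 = C2H4O4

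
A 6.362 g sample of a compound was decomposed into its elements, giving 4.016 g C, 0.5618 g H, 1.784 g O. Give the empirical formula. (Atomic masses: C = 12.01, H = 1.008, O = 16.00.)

C3H5O

Moles — C: 4.016 / 12.01 = 0.3344 mol; H: 0.5618 / 1.008 = 0.5573 mol; O: 1.784 / 16.00 = 0.1115 mol
Smallest is O at 0.1115 mol; normalising gives C 2.999, H 4.999, O 1.000
→ C3H5O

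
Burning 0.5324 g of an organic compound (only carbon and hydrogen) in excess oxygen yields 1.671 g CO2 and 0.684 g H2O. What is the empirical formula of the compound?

CH2

mol C = 1.671 / 44.01 = 0.03797; mass C = 0.03797 × 12.01 = 0.4560 g
mol H = 2 × (0.684 / 18.02) = 0.07592; mass H = 0.07592 × 1.008 = 0.07652 g
Ratios (÷ 0.03797): C 1.000, H 1.999
≈ 1:2 → CH2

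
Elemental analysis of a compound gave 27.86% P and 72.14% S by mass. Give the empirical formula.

Assume 100 g: 27.86 g P, 72.14 g S.
n(P) = 27.86/30.97 = 0.8996, n(S) = 72.14/32.07 = 2.249
Ratios (÷ 0.8996): P 1.000, S 2.501
×2: P 2.00, S 5.00 → P2S5

P2S5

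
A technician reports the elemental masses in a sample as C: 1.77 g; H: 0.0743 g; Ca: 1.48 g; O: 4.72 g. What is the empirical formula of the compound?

C4H2CaO8

Moles — C: 1.77 / 12.01 = 0.1474 mol; H: 0.0743 / 1.008 = 0.07371 mol; Ca: 1.48 / 40.08 = 0.03693 mol; O: 4.72 / 16.00 = 0.295 mol
Divide by the smallest (0.03693 mol Ca): C 3.991, H 1.996, Ca 1.000, O 7.989
≈ 4:2:1:8 → C4H2CaO8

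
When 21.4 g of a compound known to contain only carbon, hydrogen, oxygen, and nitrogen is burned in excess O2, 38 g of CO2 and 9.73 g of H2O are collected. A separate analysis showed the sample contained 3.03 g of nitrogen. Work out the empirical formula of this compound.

mol C = 38 / 44.01 = 0.8634; mass C = 0.8634 × 12.01 = 10.37 g
mol H = 2 × (9.73 / 18.02) = 1.080; mass H = 1.080 × 1.008 = 1.089 g
mol N = 3.03 / 14.01 = 0.2163
mass O = 21.4 − (14.49) = 6.912 g → mol O = 0.4320
Ratios (÷ 0.2163): C 3.992, H 4.993, N 1.000, O 1.997
Ratio ≈ 4:5:1:2, so the empirical formula is C4H5NO2

C4H5NO2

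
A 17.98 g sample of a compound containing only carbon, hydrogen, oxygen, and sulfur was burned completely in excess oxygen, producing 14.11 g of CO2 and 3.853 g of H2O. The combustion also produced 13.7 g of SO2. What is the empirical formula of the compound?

C3H4O4S2

mol C = 14.11 / 44.01 = 0.3206; mass C = 0.3206 × 12.01 = 3.851 g
mol H = 2 × (3.853 / 18.02) = 0.4276; mass H = 0.4276 × 1.008 = 0.4311 g
mol S = 13.7 / 64.07 = 0.2138; mass S = 6.857 g
mass O = 17.98 − (11.14) = 6.841 g → mol O = 0.4276
Divide by the smallest (0.2138 mol S): C 1.499, H 2.000, O 2.000, S 1.000
Multiply by 2: C 3.00, H 4.00, O 4.00, S 2.00 → C3H4O4S2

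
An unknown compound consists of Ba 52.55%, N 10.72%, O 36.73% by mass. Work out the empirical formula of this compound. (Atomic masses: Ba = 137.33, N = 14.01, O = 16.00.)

BaN2O6

Assume 100 g: 52.55 g Ba, 10.72 g N, 36.73 g O.
Ba: 52.55 g ÷ 137.33 g/mol = 0.3827 mol
N: 10.72 g ÷ 14.01 g/mol = 0.7652 mol
O: 36.73 g ÷ 16.00 g/mol = 2.296 mol
Ratios (÷ 0.3827): Ba 1.000, N 2.000, O 5.999
Ratio ≈ 1:2:6, so the empirical formula is BaN2O6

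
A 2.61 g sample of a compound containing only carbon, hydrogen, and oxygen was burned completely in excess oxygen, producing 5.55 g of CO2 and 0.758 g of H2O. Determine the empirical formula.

mol C = 5.55 / 44.01 = 0.1261; mass C = 0.1261 × 12.01 = 1.515 g
mol H = 2 × (0.758 / 18.02) = 0.08413; mass H = 0.08413 × 1.008 = 0.08480 g
mass O = 2.61 − (1.599) = 1.011 g → mol O = 0.06317
Ratios (÷ 0.06317): C 1.996, H 1.332, O 1.000
Multiply by 3: C 5.99, H 4.00, O 3.00 → C6H4O3

C6H4O3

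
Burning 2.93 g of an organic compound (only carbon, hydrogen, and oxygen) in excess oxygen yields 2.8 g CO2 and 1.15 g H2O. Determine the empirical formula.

CH2O2

mol C = 2.8 / 44.01 = 0.06362; mass C = 0.06362 × 12.01 = 0.7641 g
mol H = 2 × (1.15 / 18.02) = 0.1276; mass H = 0.1276 × 1.008 = 0.1287 g
mass O = 2.93 − (0.8928) = 2.037 g → mol O = 0.1273
Ratios (÷ 0.06362): C 1.000, H 2.006, O 2.001
Ratio ≈ 1:2:2, so the empirical formula is CH2O2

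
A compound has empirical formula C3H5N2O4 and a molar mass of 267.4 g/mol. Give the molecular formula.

C6H10N4O8

Empirical-formula mass = 133.09 g/mol
n = 267.4 / 133.09 = 2.01 ≈ 2
Molecular formula = (C3H5N2O4)2 = C6H10N4O8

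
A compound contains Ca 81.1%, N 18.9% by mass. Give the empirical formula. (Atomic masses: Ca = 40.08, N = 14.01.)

Assume 100 g: 81.1 g Ca, 18.9 g N.
Ca: 81.1 g ÷ 40.08 g/mol = 2.023 mol
N: 18.9 g ÷ 14.01 g/mol = 1.349 mol
Divide by the smallest (1.349 mol N): Ca 1.500, N 1.000
Multiply by 2: Ca 3.00, N 2.00 → Ca3N2

Ca3N2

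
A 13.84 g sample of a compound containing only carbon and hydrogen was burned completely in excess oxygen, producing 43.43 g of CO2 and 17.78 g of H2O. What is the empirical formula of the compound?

mol C = 43.43 / 44.01 = 0.9868; mass C = 0.9868 × 12.01 = 11.85 g
mol H = 2 × (17.78 / 18.02) = 1.973; mass H = 1.973 × 1.008 = 1.989 g
Smallest is C at 0.9868 mol; normalising gives C 1.000, H 2.000
Ratio ≈ 1:2, so the empirical formula is CH2

CH2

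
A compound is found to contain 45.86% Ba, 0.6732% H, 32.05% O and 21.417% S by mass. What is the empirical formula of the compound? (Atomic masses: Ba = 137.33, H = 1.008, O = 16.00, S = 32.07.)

Assume 100 g: 45.86 g Ba, 0.6732 g H, 32.05 g O, 21.417 g S.
Moles — Ba: 45.86 / 137.33 = 0.3339 mol; H: 0.6732 / 1.008 = 0.6679 mol; O: 32.05 / 16.00 = 2.003 mol; S: 21.417 / 32.07 = 0.6678 mol
Divide by the smallest (0.3339 mol Ba): Ba 1.000, H 2.000, O 5.998, S 2.000
≈ 1:2:6:2 → BaH2O6S2

BaH2O6S2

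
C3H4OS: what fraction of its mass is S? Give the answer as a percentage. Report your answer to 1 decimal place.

Molar mass = 3(12.01) + 4(1.008) + 1(16.00) + 1(32.07) = 88.132 g/mol
Mass of S per mole = 1 × 32.07 = 32.070 g
% S = 32.070 / 88.132 × 100 = 36.4%

36.4%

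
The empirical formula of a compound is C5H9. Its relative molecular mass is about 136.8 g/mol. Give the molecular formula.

C10H18

Empirical-formula mass = 69.12 g/mol
n = 136.8 / 69.12 = 1.98 ≈ 2
Molecular formula = (C5H9)2 = C10H18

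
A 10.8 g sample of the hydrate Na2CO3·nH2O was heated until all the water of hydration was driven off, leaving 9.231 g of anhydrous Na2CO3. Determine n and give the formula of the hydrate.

Na2CO3·H2O

Mass of water lost = 10.8 − 9.231 = 1.569 g → 1.569 / 18.02 = 0.08707 mol H2O
Molar mass of Na2CO3 = 105.99 g/mol → mol Na2CO3 = 9.231 / 105.99 = 0.08709
n = 0.08707 / 0.08709 = 1.00 ≈ 1 → Na2CO3·H2O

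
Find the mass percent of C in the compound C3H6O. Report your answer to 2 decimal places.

Molar mass = 3(12.01) + 6(1.008) + 1(16.00) = 58.078 g/mol
Mass of C per mole = 3 × 12.01 = 36.030 g
% C = 36.030 / 58.078 × 100 = 62.04%

62.04%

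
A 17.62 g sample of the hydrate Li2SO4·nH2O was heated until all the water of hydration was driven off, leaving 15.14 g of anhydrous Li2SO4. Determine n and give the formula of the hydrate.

Mass of water lost = 17.62 − 15.14 = 2.48 g → 2.48 / 18.02 = 0.1376 mol H2O
Molar mass of Li2SO4 = 109.95 g/mol → mol Li2SO4 = 15.14 / 109.95 = 0.1377
n = 0.1376 / 0.1377 = 1.00 ≈ 1 → Li2SO4·H2O

Li2SO4·H2O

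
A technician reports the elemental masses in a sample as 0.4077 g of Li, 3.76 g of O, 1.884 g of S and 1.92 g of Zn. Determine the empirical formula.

Li2O8S2Zn

Li: 0.4077 g ÷ 6.94 g/mol = 0.05875 mol
O: 3.76 g ÷ 16.00 g/mol = 0.235 mol
S: 1.884 g ÷ 32.07 g/mol = 0.05875 mol
Zn: 1.92 g ÷ 65.38 g/mol = 0.02937 mol
Ratios (÷ 0.02937): Li 2.000, O 8.002, S 2.000, Zn 1.000
≈ 2:8:2:1 → Li2O8S2Zn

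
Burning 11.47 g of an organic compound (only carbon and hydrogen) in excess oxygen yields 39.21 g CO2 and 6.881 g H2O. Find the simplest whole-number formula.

C7H6

mol C = 39.21 / 44.01 = 0.8909; mass C = 0.8909 × 12.01 = 10.70 g
mol H = 2 × (6.881 / 18.02) = 0.7637; mass H = 0.7637 × 1.008 = 0.7698 g
Ratios (÷ 0.7637): C 1.167, H 1.000
×6: C 7.00, H 6.00 → C7H6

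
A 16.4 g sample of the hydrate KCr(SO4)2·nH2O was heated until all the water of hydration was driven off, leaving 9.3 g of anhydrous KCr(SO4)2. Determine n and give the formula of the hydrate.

Mass of water lost = 16.4 − 9.3 = 7.1 g → 7.1 / 18.02 = 0.394 mol H2O
Molar mass of KCr(SO4)2 = 283.24 g/mol → mol KCr(SO4)2 = 9.3 / 283.24 = 0.03283
n = 0.394 / 0.03283 = 12.00 ≈ 12 → KCr(SO4)2·12H2O

KCr(SO4)2·12H2O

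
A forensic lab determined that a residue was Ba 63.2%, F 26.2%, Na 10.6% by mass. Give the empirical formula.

BaF3Na

Assume 100 g: 63.2 g Ba, 26.2 g F, 10.6 g Na.
n(Ba) = 63.2/137.33 = 0.4602, n(F) = 26.2/19.00 = 1.379, n(Na) = 10.6/22.99 = 0.4611
Ratios (÷ 0.4602): Ba 1.000, F 2.996, Na 1.002
≈ 1:3:1 → BaF3Na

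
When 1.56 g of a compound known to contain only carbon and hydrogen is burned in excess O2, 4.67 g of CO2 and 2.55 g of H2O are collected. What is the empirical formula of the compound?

C3H8

mol C = 4.67 / 44.01 = 0.1061; mass C = 0.1061 × 12.01 = 1.274 g
mol H = 2 × (2.55 / 18.02) = 0.2830; mass H = 0.2830 × 1.008 = 0.2853 g
Smallest is C at 0.1061 mol; normalising gives C 1.000, H 2.667
×3: C 3.00, H 8.00 → C3H8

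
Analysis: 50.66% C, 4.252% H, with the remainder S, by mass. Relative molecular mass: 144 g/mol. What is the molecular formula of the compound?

C6H6S2

Assume 100 g: 50.66 g C, 4.252 g H, 45.088 g S.
C: 50.66 g ÷ 12.01 g/mol = 4.218 mol
H: 4.252 g ÷ 1.008 g/mol = 4.218 mol
S: 45.088 g ÷ 32.07 g/mol = 1.406 mol
Divide by the smallest (1.406 mol S): C 3.000, H 3.000, S 1.000
≈ 3:3:1 → C3H3S
Empirical-formula mass = 71.12 g/mol
n = 144 / 71.12 = 2.02 ≈ 2
Molecular formula = (C3H3S)×2 = C6H6S2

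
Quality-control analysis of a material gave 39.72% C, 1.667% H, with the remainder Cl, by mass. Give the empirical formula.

C2HCl

Assume 100 g: 39.72 g C, 1.667 g H, 58.613 g Cl.
n(C) = 39.72/12.01 = 3.307, n(H) = 1.667/1.008 = 1.654, n(Cl) = 58.613/35.45 = 1.653
Divide by the smallest (1.653 mol Cl): C 2.000, H 1.000, Cl 1.000
≈ 2:1:1 → C2HCl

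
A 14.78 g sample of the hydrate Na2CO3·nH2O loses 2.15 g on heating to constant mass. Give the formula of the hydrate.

Mass of anhydrous Na2CO3 = 14.78 − 2.15 = 12.63 g
mol H2O = 2.15 / 18.02 = 0.1193
Molar mass of Na2CO3 = 105.99 g/mol → mol Na2CO3 = 12.63 / 105.99 = 0.1192
n = 0.1193 / 0.1192 = 1.00 ≈ 1 → Na2CO3·H2O

Na2CO3·H2O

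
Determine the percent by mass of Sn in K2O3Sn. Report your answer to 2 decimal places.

48.47%

Molar mass = 2(39.10) + 3(16.00) + 1(118.71) = 244.910 g/mol
Mass of Sn per mole = 1 × 118.71 = 118.710 g
% Sn = 118.710 / 244.910 × 100 = 48.47%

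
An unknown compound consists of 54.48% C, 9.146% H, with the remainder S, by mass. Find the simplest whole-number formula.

Assume 100 g: 54.48 g C, 9.146 g H, 36.374 g S.
C: 54.48 g ÷ 12.01 g/mol = 4.536 mol
H: 9.146 g ÷ 1.008 g/mol = 9.073 mol
S: 36.374 g ÷ 32.07 g/mol = 1.134 mol
Divide by the smallest (1.134 mol S): C 3.999, H 8.000, S 1.000
→ C4H8S

C4H8S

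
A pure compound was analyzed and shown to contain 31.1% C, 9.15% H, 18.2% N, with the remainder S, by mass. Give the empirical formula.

C2H7NS

Assume 100 g: 31.1 g C, 9.15 g H, 18.2 g N, 41.55 g S.
n(C) = 31.1/12.01 = 2.59, n(H) = 9.15/1.008 = 9.077, n(N) = 18.2/14.01 = 1.299, n(S) = 41.55/32.07 = 1.296
Ratios (÷ 1.296): C 1.999, H 7.006, N 1.003, S 1.000
Ratio ≈ 2:7:1:1, so the empirical formula is C2H7NS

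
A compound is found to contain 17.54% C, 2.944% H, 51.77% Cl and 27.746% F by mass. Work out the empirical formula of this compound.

Assume 100 g: 17.54 g C, 2.944 g H, 51.77 g Cl, 27.746 g F.
C: 17.54 g ÷ 12.01 g/mol = 1.46 mol
H: 2.944 g ÷ 1.008 g/mol = 2.921 mol
Cl: 51.77 g ÷ 35.45 g/mol = 1.46 mol
F: 27.746 g ÷ 19.00 g/mol = 1.46 mol
Smallest is F at 1.46 mol; normalising gives C 1.000, H 2.000, Cl 1.000, F 1.000
→ CH2ClF

CH2ClF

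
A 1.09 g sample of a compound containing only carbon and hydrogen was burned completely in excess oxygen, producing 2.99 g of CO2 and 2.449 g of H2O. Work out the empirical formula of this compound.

CH4

mol C = 2.99 / 44.01 = 0.06794; mass C = 0.06794 × 12.01 = 0.8159 g
mol H = 2 × (2.449 / 18.02) = 0.2718; mass H = 0.2718 × 1.008 = 0.2740 g
Divide by the smallest (0.06794 mol C): C 1.000, H 4.001
≈ 1:4 → CH4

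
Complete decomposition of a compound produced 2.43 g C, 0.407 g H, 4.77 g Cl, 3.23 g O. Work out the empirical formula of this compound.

C3H6Cl2O3

n(C) = 2.43/12.01 = 0.2023, n(H) = 0.407/1.008 = 0.4038, n(Cl) = 4.77/35.45 = 0.1346, n(O) = 3.23/16.00 = 0.2019
Divide by the smallest (0.1346 mol Cl): C 1.504, H 3.001, Cl 1.000, O 1.500
Scaling by 2: C 3.01, H 6.00, Cl 2.00, O 3.00 → C3H6Cl2O3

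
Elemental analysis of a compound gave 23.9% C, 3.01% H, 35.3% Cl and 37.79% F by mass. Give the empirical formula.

Assume 100 g: 23.9 g C, 3.01 g H, 35.3 g Cl, 37.79 g F.
n(C) = 23.9/12.01 = 1.99, n(H) = 3.01/1.008 = 2.986, n(Cl) = 35.3/35.45 = 0.9958, n(F) = 37.79/19.00 = 1.989
Ratios (÷ 0.9958): C 1.998, H 2.999, Cl 1.000, F 1.997
Ratio ≈ 2:3:1:2, so the empirical formula is C2H3ClF2

C2H3ClF2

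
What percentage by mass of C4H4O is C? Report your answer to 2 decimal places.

Molar mass = 4(12.01) + 4(1.008) + 1(16.00) = 68.072 g/mol
Mass of C per mole = 4 × 12.01 = 48.040 g
% C = 48.040 / 68.072 × 100 = 70.57%

70.57%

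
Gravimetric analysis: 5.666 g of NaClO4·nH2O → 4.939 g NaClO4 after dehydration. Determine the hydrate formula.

Mass of water lost = 5.666 − 4.939 = 0.727 g → 0.727 / 18.02 = 0.04034 mol H2O
Molar mass of NaClO4 = 122.44 g/mol → mol NaClO4 = 4.939 / 122.44 = 0.04034
n = 0.04034 / 0.04034 = 1.00 ≈ 1 → NaClO4·H2O

NaClO4·H2O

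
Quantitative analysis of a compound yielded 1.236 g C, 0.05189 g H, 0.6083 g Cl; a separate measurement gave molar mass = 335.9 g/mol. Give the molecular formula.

C18H9Cl3

n(C) = 1.236/12.01 = 0.1029, n(H) = 0.05189/1.008 = 0.05148, n(Cl) = 0.6083/35.45 = 0.01716
Ratios (÷ 0.01716): C 5.998, H 3.000, Cl 1.000
≈ 6:3:1 → C6H3Cl
Empirical-formula mass = 110.53 g/mol
n = 335.9 / 110.53 = 3.04 ≈ 3
Molecular formula = (C6H3Cl)×3 = C18H9Cl3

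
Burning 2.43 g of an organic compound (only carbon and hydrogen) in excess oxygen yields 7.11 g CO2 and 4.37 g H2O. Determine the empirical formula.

CH3

mol C = 7.11 / 44.01 = 0.1616; mass C = 0.1616 × 12.01 = 1.940 g
mol H = 2 × (4.37 / 18.02) = 0.4850; mass H = 0.4850 × 1.008 = 0.4889 g
Smallest is C at 0.1616 mol; normalising gives C 1.000, H 3.002
≈ 1:3 → CH3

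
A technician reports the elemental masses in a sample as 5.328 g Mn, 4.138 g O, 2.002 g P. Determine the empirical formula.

Mn3O8P2

Moles — Mn: 5.328 / 54.94 = 0.09698 mol; O: 4.138 / 16.00 = 0.2586 mol; P: 2.002 / 30.97 = 0.06464 mol
Ratios (÷ 0.06464): Mn 1.500, O 4.001, P 1.000
Scaling by 2: Mn 3.00, O 8.00, P 2.00 → Mn3O8P2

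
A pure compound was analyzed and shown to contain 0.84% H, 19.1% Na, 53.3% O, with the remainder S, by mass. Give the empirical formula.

HNaO4S

Assume 100 g: 0.84 g H, 19.1 g Na, 53.3 g O, 26.76 g S.
n(H) = 0.84/1.008 = 0.8333, n(Na) = 19.1/22.99 = 0.8308, n(O) = 53.3/16.00 = 3.331, n(S) = 26.76/32.07 = 0.8344
Smallest is Na at 0.8308 mol; normalising gives H 1.003, Na 1.000, O 4.010, S 1.004
→ HNaO4S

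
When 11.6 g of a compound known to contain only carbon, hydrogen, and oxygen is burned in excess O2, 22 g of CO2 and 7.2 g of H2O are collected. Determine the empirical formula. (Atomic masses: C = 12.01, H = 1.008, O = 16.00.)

C5H8O3

mol C = 22 / 44.01 = 0.4999; mass C = 0.4999 × 12.01 = 6.004 g
mol H = 2 × (7.2 / 18.02) = 0.7991; mass H = 0.7991 × 1.008 = 0.8055 g
mass O = 11.6 − (6.809) = 4.791 g → mol O = 0.2994
Ratios (÷ 0.2994): C 1.669, H 2.669, O 1.000
Scaling by 3: C 5.01, H 8.01, O 3.00 → C5H8O3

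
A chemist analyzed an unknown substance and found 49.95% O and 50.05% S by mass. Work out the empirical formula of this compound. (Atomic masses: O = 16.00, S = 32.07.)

O2S

Assume 100 g: 49.95 g O, 50.05 g S.
n(O) = 49.95/16.00 = 3.122, n(S) = 50.05/32.07 = 1.561
Ratios (÷ 1.561): O 2.000, S 1.000
≈ 2:1 → O2S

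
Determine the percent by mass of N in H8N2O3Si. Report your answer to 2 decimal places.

24.98%

Molar mass = 8(1.008) + 2(14.01) + 3(16.00) + 1(28.09) = 112.174 g/mol
Mass of N per mole = 2 × 14.01 = 28.020 g
% N = 28.020 / 112.174 × 100 = 24.98%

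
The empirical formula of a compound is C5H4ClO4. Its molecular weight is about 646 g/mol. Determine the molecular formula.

Empirical-formula mass = 163.53 g/mol
n = 646 / 163.53 = 3.95 ≈ 4
Molecular formula = (C5H4ClO4)4 = C20H16Cl4O16

C20H16Cl4O16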